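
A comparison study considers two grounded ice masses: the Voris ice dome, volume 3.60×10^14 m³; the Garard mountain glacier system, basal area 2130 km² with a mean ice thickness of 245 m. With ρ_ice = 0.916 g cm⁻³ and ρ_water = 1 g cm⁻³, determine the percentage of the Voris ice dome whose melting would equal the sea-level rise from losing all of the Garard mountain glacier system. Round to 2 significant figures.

Equal sea-level rise means equal mass of meltwater, i.e. equal mass of ice lost.
Ice mass of Garard: 4.780×10^14 kg; ice mass of Voris: 3.298×10^17 kg.
Fraction required = 4.780×10^14 / 3.298×10^17 = 1.45×10^-3 → 0.14 %.

≈ 0.14 %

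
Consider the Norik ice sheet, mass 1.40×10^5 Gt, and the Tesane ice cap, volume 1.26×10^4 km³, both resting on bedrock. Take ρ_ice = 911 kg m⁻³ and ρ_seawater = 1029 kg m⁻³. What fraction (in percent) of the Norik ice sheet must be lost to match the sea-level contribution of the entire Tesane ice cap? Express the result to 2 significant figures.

≈ 8.2 %

Equal sea-level rise means equal mass of meltwater, i.e. equal mass of ice lost.
Ice mass of Tesane: 1.148×10^16 kg; ice mass of Norik: 1.400×10^17 kg.
Fraction required = 1.148×10^16 / 1.400×10^17 = 0.0820 → 8.2 %.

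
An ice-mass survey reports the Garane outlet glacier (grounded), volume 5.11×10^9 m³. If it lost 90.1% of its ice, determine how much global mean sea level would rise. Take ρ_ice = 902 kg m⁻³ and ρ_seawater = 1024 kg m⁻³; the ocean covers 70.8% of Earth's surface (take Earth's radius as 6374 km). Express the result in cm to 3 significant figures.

Garane: 0.901 × 5.11×10^9 m³ × (902/1024) = 4.056×10^9 m³ of water.
Spread over 3.61×10^14 m² of ocean, Δh = 4.056×10^9 / 3.61×10^14 = 1.12×10^-5 m = 1.12×10^-3 cm.

≈ 1.12×10^-3 cm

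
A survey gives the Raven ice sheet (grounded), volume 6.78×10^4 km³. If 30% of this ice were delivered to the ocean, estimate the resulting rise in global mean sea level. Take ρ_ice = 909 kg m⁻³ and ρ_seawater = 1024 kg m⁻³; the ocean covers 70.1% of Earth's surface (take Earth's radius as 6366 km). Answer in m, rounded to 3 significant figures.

≈ 0.0506 m

Raven: 0.3 × 6.78×10^4 km³ × (909/1024) = 1.806×10^4 km³ of water.
Spread over 3.57×10^14 m² of ocean, Δh = 1.806×10^13 / 3.57×10^14 = 0.0506 m.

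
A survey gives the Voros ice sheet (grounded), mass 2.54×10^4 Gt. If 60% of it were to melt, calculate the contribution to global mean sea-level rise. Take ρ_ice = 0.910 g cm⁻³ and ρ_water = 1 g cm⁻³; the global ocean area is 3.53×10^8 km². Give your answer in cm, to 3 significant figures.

≈ 4.32 cm

Voros: 0.6 × 2.54×10^4 Gt = 1.524×10^16 kg; dividing by ρ_w = 1 g cm⁻³ = 1000 kg m⁻³ gives 1.524×10^13 m³ of water.
Spread over 3.53×10^14 m² of ocean, Δh = 1.524×10^13 / 3.53×10^14 = 0.0432 m = 4.32 cm.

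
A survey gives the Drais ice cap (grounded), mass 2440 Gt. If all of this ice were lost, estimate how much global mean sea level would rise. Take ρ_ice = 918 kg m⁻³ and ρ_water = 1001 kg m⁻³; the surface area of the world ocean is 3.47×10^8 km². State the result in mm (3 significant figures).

≈ 7.02 mm

Drais: 2440 Gt = 2.440×10^15 kg; dividing by ρ_w = 1001 kg m⁻³ gives 2.438×10^12 m³ of water.
Spread over 3.47×10^14 m² of ocean, Δh = 2.438×10^12 / 3.47×10^14 = 7.02×10^-3 m = 7.02 mm.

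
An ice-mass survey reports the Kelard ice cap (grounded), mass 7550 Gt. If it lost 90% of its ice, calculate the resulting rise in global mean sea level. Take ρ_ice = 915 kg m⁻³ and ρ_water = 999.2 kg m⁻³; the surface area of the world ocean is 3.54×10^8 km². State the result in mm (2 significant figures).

Kelard: 0.9 × 7550 Gt = 6.795×10^15 kg; dividing by ρ_w = 999.2 kg m⁻³ gives 6.800×10^12 m³ of water.
Spread over 3.54×10^14 m² of ocean, Δh = 6.800×10^12 / 3.54×10^14 = 0.0192 m = 19 mm.

≈ 19 mm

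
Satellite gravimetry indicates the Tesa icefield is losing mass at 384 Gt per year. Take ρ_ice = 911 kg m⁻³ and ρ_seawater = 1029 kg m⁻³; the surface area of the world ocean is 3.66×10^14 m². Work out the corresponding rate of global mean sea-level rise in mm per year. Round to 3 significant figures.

≈ 1.02 mm/yr

ρ_w = 1029 kg m⁻³. Annual water volume added = 384 Gt / ρ_w = 3.840×10^14 kg / 1029 kg m⁻³ = 3.732×10^11 m³.
Δh per year = 3.732×10^11 / 3.66×10^14 = 1.02×10^-3 m = 1.02 mm.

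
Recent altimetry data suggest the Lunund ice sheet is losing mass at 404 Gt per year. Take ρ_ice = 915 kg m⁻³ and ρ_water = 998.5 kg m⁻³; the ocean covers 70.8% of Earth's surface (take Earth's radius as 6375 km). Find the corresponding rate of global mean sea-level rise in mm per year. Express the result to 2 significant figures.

≈ 1.1 mm/yr

ρ_w = 998.5 kg m⁻³. Annual water volume added = 404 Gt / ρ_w = 4.040×10^14 kg / 998.5 kg m⁻³ = 4.046×10^11 m³.
Δh per year = 4.046×10^11 / 3.62×10^14 = 1.12×10^-3 m = 1.1 mm.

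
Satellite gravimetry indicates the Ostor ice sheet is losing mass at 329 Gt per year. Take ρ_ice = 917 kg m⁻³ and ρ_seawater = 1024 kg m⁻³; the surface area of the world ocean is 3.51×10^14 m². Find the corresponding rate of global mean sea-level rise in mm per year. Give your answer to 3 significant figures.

≈ 0.915 mm/yr

ρ_w = 1024 kg m⁻³. Annual water volume added = 329 Gt / ρ_w = 3.290×10^14 kg / 1024 kg m⁻³ = 3.213×10^11 m³.
Δh per year = 3.213×10^11 / 3.51×10^14 = 9.15×10^-4 m = 0.915 mm.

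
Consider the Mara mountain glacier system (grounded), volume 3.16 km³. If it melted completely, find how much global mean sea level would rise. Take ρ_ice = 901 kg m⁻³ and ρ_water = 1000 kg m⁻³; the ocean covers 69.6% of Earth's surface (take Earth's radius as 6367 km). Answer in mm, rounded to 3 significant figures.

≈ 8.03×10^-3 mm

Mara: 3.16 km³ × (901/1000) = 2.847 km³ of water.
Spread over 3.55×10^14 m² of ocean, Δh = 2.847×10^9 / 3.55×10^14 = 8.03×10^-6 m = 8.03×10^-3 mm.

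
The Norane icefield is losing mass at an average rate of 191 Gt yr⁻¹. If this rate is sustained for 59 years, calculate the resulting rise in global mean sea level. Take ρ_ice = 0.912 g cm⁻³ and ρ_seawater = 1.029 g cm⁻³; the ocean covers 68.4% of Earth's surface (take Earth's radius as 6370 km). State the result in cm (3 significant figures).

≈ 3.14 cm

Total mass lost = 191 Gt/yr × 59 yr = 1.127×10^4 Gt = 1.127×10^16 kg.
ρ_w = 1.029 g cm⁻³ = 1029 kg m⁻³, so water volume = 1.127×10^16 / 1029 = 1.095×10^13 m³.
Δh = 1.095×10^13 / 3.49×10^14 = 0.0314 m = 3.14 cm.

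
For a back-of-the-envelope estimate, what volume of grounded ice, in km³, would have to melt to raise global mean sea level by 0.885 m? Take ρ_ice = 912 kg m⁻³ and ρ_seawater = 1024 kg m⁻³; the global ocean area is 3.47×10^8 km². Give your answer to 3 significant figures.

≈ 3.45×10^5 km³

Required water volume = Δh × A = 0.885 m × 3.47×10^14 m² = 3.071×10^14 m³ = 3.071×10^5 km³.
Ice volume = water volume × ρ_w/ρ_ice = 3.071×10^5 × 1024/912 = 3.45×10^5 km³.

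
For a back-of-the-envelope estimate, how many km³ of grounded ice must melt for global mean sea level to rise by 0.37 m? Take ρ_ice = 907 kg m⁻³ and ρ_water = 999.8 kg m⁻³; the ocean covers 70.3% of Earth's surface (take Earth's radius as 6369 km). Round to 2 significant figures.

Required water volume = Δh × A = 0.37 m × 3.58×10^14 m² = 1.326×10^14 m³ = 1.326×10^5 km³.
Ice volume = water volume × ρ_w/ρ_ice = 1.326×10^5 × 999.8/907 = 1.5×10^5 km³.

≈ 1.5×10^5 km³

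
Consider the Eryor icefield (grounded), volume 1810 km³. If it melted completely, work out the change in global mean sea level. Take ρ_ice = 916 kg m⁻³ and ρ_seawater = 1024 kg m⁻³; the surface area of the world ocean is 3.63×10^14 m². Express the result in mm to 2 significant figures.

Eryor: 1810 km³ × (916/1024) = 1619 km³ of water.
Spread over 3.63×10^14 m² of ocean, Δh = 1.619×10^12 / 3.63×10^14 = 4.46×10^-3 m = 4.5 mm.

≈ 4.5 mm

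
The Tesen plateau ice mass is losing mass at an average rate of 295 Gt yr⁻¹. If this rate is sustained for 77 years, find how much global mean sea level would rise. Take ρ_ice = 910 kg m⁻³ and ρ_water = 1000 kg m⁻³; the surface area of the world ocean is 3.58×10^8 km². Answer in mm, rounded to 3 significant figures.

Total mass lost = 295 Gt/yr × 77 yr = 2.272×10^4 Gt = 2.272×10^16 kg.
ρ_w = 1000 kg m⁻³, so water volume = 2.272×10^16 / 1000 = 2.272×10^13 m³.
Δh = 2.272×10^13 / 3.58×10^14 = 0.0634 m = 63.4 mm.

≈ 63.4 mm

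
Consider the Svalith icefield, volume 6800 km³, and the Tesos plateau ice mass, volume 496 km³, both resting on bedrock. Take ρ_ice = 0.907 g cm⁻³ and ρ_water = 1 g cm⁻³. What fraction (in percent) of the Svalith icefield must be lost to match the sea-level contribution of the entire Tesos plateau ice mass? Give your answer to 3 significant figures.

Equal sea-level rise means equal mass of meltwater, i.e. equal mass of ice lost.
Ice mass of Tesos: 4.499×10^14 kg; ice mass of Svalith: 6.168×10^15 kg.
Fraction required = 4.499×10^14 / 6.168×10^15 = 0.0729 → 7.29 %.

≈ 7.29 %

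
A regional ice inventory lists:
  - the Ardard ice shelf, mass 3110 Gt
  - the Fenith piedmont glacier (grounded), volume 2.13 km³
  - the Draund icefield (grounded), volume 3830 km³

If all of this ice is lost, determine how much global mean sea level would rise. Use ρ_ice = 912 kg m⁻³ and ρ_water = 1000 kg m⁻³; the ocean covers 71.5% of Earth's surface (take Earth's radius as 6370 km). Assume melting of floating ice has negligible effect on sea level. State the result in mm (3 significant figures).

The Ardard ice shelf is floating and already displaces its own weight of water, so its melt adds essentially nothing to sea level.
Fenith: 2.13 km³ × (912/1000) = 1.943 km³ of water.
Draund: 3830 km³ × (912/1000) = 3493 km³ of water.
Total added water ≈ 3.495×10^12 m³ over 3.65×10^14 m² → Δh = 9.59×10^-3 m = 9.59 mm.

≈ 9.59 mm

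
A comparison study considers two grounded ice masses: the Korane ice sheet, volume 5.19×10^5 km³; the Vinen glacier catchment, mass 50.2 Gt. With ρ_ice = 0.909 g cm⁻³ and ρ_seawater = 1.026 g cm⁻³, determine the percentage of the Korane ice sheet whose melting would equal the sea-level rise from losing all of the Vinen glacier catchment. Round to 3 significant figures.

Equal sea-level rise means equal mass of meltwater, i.e. equal mass of ice lost.
Ice mass of Vinen: 5.020×10^13 kg; ice mass of Korane: 4.718×10^17 kg.
Fraction required = 5.020×10^13 / 4.718×10^17 = 1.06×10^-4 → 0.0106 %.

≈ 0.0106 %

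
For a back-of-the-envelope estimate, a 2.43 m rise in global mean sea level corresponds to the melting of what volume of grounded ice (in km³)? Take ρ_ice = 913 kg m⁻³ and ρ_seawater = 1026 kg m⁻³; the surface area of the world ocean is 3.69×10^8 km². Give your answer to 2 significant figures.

≈ 1.0×10^6 km³

Required water volume = Δh × A = 2.43 m × 3.69×10^14 m² = 8.967×10^14 m³ = 8.967×10^5 km³.
Ice volume = water volume × ρ_w/ρ_ice = 8.967×10^5 × 1026/913 = 1.0×10^6 km³.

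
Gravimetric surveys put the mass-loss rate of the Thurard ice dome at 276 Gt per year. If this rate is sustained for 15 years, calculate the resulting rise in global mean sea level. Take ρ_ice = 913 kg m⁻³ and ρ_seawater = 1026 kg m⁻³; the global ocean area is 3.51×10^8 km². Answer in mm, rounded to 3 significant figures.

Total mass lost = 276 Gt/yr × 15 yr = 4140 Gt = 4.140×10^15 kg.
ρ_w = 1026 kg m⁻³, so water volume = 4.140×10^15 / 1026 = 4.035×10^12 m³.
Δh = 4.035×10^12 / 3.51×10^14 = 0.0115 m = 11.5 mm.

≈ 11.5 mm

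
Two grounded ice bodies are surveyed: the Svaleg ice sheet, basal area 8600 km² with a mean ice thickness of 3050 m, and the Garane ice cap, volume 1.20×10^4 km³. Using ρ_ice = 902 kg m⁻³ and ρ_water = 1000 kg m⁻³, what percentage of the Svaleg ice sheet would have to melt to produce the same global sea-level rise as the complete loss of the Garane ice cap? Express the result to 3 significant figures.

≈ 45.7 %

Equal sea-level rise means equal mass of meltwater, i.e. equal mass of ice lost.
Ice mass of Garane: 1.082×10^16 kg; ice mass of Svaleg: 2.366×10^16 kg.
Fraction required = 1.082×10^16 / 2.366×10^16 = 0.457 → 45.7 %.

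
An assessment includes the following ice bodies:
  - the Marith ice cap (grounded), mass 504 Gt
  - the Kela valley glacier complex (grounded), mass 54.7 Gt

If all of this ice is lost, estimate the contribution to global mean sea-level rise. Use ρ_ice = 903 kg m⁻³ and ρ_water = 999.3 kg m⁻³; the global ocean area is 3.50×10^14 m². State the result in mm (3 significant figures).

Marith: 504 Gt = 5.040×10^14 kg; dividing by ρ_w = 999.3 kg m⁻³ gives 5.044×10^11 m³ of water.
Kela: 54.7 Gt = 5.470×10^13 kg; dividing by ρ_w = 999.3 kg m⁻³ gives 5.474×10^10 m³ of water.
Total added water ≈ 5.591×10^11 m³ over 3.50×10^14 m² → Δh = 1.60×10^-3 m = 1.60 mm.

≈ 1.60 mm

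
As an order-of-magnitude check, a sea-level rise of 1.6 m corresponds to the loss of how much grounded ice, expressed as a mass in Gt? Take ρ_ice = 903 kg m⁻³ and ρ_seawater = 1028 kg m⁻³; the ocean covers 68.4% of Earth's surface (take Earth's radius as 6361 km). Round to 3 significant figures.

Required water volume = Δh × A = 1.6 m × 3.48×10^14 m² = 5.565×10^14 m³.
ρ_w = 1028 kg m⁻³, so the mass of water = 5.565×10^14 m³ × 1028 kg m⁻³ = 5.720×10^17 kg = 5.72×10^5 Gt (and the same mass of ice, by conservation).

≈ 5.72×10^5 Gt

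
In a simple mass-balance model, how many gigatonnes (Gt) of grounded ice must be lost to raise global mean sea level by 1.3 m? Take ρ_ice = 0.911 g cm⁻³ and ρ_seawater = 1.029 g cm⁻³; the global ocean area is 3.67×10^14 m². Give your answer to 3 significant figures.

Required water volume = Δh × A = 1.3 m × 3.67×10^14 m² = 4.771×10^14 m³.
ρ_w = 1.029 g cm⁻³ = 1029 kg m⁻³, so the mass of water = 4.771×10^14 m³ × 1029 kg m⁻³ = 4.909×10^17 kg = 4.91×10^5 Gt (and the same mass of ice, by conservation).

≈ 4.91×10^5 Gt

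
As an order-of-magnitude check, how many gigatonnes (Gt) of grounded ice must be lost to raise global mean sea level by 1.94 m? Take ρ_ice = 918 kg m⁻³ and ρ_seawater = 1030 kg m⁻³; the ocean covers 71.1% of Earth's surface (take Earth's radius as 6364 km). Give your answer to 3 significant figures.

≈ 7.23×10^5 Gt

Required water volume = Δh × A = 1.94 m × 3.62×10^14 m² = 7.020×10^14 m³.
ρ_w = 1030 kg m⁻³, so the mass of water = 7.020×10^14 m³ × 1030 kg m⁻³ = 7.231×10^17 kg = 7.23×10^5 Gt (and the same mass of ice, by conservation).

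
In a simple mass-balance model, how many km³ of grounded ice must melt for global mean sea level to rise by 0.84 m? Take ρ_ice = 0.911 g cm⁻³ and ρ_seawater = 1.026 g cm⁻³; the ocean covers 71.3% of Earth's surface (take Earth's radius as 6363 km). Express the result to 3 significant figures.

Required water volume = Δh × A = 0.84 m × 3.63×10^14 m² = 3.047×10^14 m³ = 3.047×10^5 km³.
Ice volume = water volume × ρ_w/ρ_ice = 3.047×10^5 × 1026/911 = 3.43×10^5 km³.

≈ 3.43×10^5 km³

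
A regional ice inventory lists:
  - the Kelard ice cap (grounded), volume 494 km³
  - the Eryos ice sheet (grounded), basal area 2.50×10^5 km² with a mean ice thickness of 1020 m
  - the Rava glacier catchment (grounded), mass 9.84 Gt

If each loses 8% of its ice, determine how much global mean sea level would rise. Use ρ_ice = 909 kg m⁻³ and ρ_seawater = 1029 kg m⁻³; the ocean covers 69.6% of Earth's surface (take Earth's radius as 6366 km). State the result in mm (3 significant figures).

≈ 50.9 mm

Kelard: 0.08 × 494 km³ × (909/1029) = 34.91 km³ of water.
Eryos: ice volume = 2.50×10^5 km² × 1020 m = 2.550×10^5 km³; 0.08 × 2.550×10^5 × (909/1029) = 1.802×10^4 km³ of water.
Rava: 0.08 × 9.84 Gt = 7.872×10^11 kg; dividing by ρ_w = 1029 kg m⁻³ gives 7.650×10^8 m³ of water.
Total added water ≈ 1.806×10^13 m³ over 3.54×10^14 m² → Δh = 0.0509 m = 50.9 mm.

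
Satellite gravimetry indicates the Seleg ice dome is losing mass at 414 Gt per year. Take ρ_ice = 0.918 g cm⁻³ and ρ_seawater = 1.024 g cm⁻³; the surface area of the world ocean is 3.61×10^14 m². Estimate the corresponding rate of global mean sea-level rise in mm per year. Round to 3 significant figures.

≈ 1.12 mm/yr

ρ_w = 1.024 g cm⁻³ = 1024 kg m⁻³. Annual water volume added = 414 Gt / ρ_w = 4.140×10^14 kg / 1024 kg m⁻³ = 4.043×10^11 m³.
Δh per year = 4.043×10^11 / 3.61×10^14 = 1.12×10^-3 m = 1.12 mm.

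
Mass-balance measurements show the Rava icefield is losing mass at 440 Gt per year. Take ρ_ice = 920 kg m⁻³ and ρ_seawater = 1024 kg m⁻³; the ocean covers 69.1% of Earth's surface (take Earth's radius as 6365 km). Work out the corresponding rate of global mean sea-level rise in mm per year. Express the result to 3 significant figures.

ρ_w = 1024 kg m⁻³. Annual water volume added = 440 Gt / ρ_w = 4.400×10^14 kg / 1024 kg m⁻³ = 4.297×10^11 m³.
Δh per year = 4.297×10^11 / 3.52×10^14 = 1.22×10^-3 m = 1.22 mm.

≈ 1.22 mm/yr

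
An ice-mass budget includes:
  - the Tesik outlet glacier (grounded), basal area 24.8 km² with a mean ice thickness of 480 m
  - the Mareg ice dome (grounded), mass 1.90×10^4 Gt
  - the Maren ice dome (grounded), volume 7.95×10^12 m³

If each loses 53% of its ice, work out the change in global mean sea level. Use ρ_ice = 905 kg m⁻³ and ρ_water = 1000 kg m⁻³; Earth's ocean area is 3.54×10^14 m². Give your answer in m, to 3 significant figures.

Tesik: ice volume = 24.8 km² × 480 m = 11.90 km³; 0.53 × 11.90 × (905/1000) = 5.710 km³ of water.
Mareg: 0.53 × 1.90×10^4 Gt = 1.007×10^16 kg; dividing by ρ_w = 1000 kg m⁻³ gives 1.007×10^13 m³ of water.
Maren: 0.53 × 7.95×10^12 m³ × (905/1000) = 3.813×10^12 m³ of water.
Total added water ≈ 1.389×10^13 m³ over 3.54×10^14 m² → Δh = 0.0392 m.

≈ 0.0392 m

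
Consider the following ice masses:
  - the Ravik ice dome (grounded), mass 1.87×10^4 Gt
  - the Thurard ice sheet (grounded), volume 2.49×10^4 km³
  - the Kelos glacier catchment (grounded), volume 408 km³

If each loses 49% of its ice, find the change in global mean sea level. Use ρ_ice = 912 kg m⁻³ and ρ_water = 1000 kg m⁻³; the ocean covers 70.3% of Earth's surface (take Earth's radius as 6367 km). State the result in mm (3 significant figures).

≈ 57.2 mm

Ravik: 0.49 × 1.87×10^4 Gt = 9.163×10^15 kg; dividing by ρ_w = 1000 kg m⁻³ gives 9.163×10^12 m³ of water.
Thurard: 0.49 × 2.49×10^4 km³ × (912/1000) = 1.113×10^4 km³ of water.
Kelos: 0.49 × 408 km³ × (912/1000) = 182.3 km³ of water.
Total added water ≈ 2.047×10^13 m³ over 3.58×10^14 m² → Δh = 0.0572 m = 57.2 mm.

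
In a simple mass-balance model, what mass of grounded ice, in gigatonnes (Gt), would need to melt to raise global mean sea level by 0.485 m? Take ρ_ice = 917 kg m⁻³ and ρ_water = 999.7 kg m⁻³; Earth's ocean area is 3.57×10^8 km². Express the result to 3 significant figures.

≈ 1.73×10^5 Gt

Required water volume = Δh × A = 0.485 m × 3.57×10^14 m² = 1.731×10^14 m³.
ρ_w = 999.7 kg m⁻³, so the mass of water = 1.731×10^14 m³ × 999.7 kg m⁻³ = 1.731×10^17 kg = 1.73×10^5 Gt (and the same mass of ice, by conservation).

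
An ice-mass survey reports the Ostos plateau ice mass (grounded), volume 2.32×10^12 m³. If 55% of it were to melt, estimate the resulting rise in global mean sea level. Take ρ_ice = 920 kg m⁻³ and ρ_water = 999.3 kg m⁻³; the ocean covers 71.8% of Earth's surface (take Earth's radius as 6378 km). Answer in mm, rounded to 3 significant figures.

≈ 3.20 mm

Ostos: 0.55 × 2.32×10^12 m³ × (920/999.3) = 1.175×10^12 m³ of water.
Spread over 3.67×10^14 m² of ocean, Δh = 1.175×10^12 / 3.67×10^14 = 3.20×10^-3 m = 3.20 mm.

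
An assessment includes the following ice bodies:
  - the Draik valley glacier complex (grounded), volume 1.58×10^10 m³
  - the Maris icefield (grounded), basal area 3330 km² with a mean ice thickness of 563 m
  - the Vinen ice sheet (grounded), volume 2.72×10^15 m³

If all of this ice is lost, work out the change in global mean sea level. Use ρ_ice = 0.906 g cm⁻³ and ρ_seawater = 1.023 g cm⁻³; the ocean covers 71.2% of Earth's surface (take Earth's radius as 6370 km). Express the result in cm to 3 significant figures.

Draik: 1.58×10^10 m³ × (906/1023) = 1.399×10^10 m³ of water.
Maris: ice volume = 3330 km² × 563 m = 1875 km³; 1875 × (906/1023) = 1660 km³ of water.
Vinen: 2.72×10^15 m³ × (906/1023) = 2.409×10^15 m³ of water.
Total added water ≈ 2.411×10^15 m³ over 3.63×10^14 m² → Δh = 6.64 m = 664 cm.

≈ 664 cm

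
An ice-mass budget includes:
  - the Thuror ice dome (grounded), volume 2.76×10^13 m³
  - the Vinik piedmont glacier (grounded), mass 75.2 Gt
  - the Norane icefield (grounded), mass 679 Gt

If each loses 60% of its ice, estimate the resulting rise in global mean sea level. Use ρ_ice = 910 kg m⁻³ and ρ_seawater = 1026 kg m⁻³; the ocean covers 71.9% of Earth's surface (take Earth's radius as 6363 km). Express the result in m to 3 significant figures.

Thuror: 0.6 × 2.76×10^13 m³ × (910/1026) = 1.469×10^13 m³ of water.
Vinik: 0.6 × 75.2 Gt = 4.512×10^13 kg; dividing by ρ_w = 1026 kg m⁻³ gives 4.398×10^10 m³ of water.
Norane: 0.6 × 679 Gt = 4.074×10^14 kg; dividing by ρ_w = 1026 kg m⁻³ gives 3.971×10^11 m³ of water.
Total added water ≈ 1.513×10^13 m³ over 3.66×10^14 m² → Δh = 0.0414 m.

≈ 0.0414 m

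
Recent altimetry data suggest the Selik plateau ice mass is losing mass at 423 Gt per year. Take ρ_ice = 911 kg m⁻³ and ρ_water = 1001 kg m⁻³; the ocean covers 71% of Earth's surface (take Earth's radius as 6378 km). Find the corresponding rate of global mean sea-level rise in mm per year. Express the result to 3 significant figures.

ρ_w = 1001 kg m⁻³. Annual water volume added = 423 Gt / ρ_w = 4.230×10^14 kg / 1001 kg m⁻³ = 4.226×10^11 m³.
Δh per year = 4.226×10^11 / 3.63×10^14 = 1.16×10^-3 m = 1.16 mm.

≈ 1.16 mm/yr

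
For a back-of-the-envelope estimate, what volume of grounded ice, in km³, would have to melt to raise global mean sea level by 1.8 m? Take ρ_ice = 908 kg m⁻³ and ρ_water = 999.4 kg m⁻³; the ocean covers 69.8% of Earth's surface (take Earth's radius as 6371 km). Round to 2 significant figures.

≈ 7.1×10^5 km³

Required water volume = Δh × A = 1.8 m × 3.56×10^14 m² = 6.408×10^14 m³ = 6.408×10^5 km³.
Ice volume = water volume × ρ_w/ρ_ice = 6.408×10^5 × 999.4/908 = 7.1×10^5 km³.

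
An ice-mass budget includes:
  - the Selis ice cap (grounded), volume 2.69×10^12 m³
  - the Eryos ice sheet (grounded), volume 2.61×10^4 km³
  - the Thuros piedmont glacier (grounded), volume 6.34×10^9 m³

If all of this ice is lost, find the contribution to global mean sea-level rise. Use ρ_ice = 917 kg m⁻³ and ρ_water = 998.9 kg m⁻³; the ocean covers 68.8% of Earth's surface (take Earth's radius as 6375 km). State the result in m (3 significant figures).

≈ 0.0752 m

Selis: 2.69×10^12 m³ × (917/998.9) = 2.469×10^12 m³ of water.
Eryos: 2.61×10^4 km³ × (917/998.9) = 2.396×10^4 km³ of water.
Thuros: 6.34×10^9 m³ × (917/998.9) = 5.820×10^9 m³ of water.
Total added water ≈ 2.644×10^13 m³ over 3.51×10^14 m² → Δh = 0.0752 m.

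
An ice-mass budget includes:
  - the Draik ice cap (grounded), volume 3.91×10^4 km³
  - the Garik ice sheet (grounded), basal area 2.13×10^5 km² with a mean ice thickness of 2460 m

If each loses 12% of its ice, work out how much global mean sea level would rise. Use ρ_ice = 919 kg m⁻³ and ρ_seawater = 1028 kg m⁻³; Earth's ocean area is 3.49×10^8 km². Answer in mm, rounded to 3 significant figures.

≈ 173 mm

Draik: 0.12 × 3.91×10^4 km³ × (919/1028) = 4195 km³ of water.
Garik: ice volume = 2.13×10^5 km² × 2460 m = 5.240×10^5 km³; 0.12 × 5.240×10^5 × (919/1028) = 5.621×10^4 km³ of water.
Total added water ≈ 6.041×10^13 m³ over 3.49×10^14 m² → Δh = 0.173 m = 173 mm.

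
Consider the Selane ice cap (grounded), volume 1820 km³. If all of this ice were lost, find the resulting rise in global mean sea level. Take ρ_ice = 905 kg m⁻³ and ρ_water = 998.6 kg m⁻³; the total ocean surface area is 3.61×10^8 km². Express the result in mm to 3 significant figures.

≈ 4.57 mm

Selane: 1820 km³ × (905/998.6) = 1649 km³ of water.
Spread over 3.61×10^14 m² of ocean, Δh = 1.649×10^12 / 3.61×10^14 = 4.57×10^-3 m = 4.57 mm.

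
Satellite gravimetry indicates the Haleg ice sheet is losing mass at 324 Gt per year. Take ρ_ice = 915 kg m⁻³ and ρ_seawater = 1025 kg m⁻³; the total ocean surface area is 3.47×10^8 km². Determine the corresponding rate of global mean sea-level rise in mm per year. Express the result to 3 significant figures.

ρ_w = 1025 kg m⁻³. Annual water volume added = 324 Gt / ρ_w = 3.240×10^14 kg / 1025 kg m⁻³ = 3.161×10^11 m³.
Δh per year = 3.161×10^11 / 3.47×10^14 = 9.11×10^-4 m = 0.911 mm.

≈ 0.911 mm/yr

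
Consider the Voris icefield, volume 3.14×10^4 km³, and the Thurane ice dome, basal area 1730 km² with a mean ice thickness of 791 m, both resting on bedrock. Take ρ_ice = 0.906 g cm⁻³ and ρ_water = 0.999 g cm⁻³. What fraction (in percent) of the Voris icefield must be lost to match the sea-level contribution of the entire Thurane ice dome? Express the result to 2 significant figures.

≈ 4.4 %

Equal sea-level rise means equal mass of meltwater, i.e. equal mass of ice lost.
Ice mass of Thurane: 1.240×10^15 kg; ice mass of Voris: 2.845×10^16 kg.
Fraction required = 1.240×10^15 / 2.845×10^16 = 0.0436 → 4.4 %.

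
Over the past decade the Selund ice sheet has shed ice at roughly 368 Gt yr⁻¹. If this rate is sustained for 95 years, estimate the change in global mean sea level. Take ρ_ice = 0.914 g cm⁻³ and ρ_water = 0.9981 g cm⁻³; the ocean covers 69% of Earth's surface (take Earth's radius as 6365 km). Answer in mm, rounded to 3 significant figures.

≈ 99.7 mm

Total mass lost = 368 Gt/yr × 95 yr = 3.496×10^4 Gt = 3.496×10^16 kg.
ρ_w = 0.9981 g cm⁻³ = 998.1 kg m⁻³, so water volume = 3.496×10^16 / 998.1 = 3.503×10^13 m³.
Δh = 3.503×10^13 / 3.51×10^14 = 0.0997 m = 99.7 mm.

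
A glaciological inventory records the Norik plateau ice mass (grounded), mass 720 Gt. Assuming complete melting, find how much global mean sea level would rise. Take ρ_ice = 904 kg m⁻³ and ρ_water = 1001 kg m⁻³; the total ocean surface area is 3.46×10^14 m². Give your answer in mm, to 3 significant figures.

≈ 2.08 mm

Norik: 720 Gt = 7.200×10^14 kg; dividing by ρ_w = 1001 kg m⁻³ gives 7.193×10^11 m³ of water.
Spread over 3.46×10^14 m² of ocean, Δh = 7.193×10^11 / 3.46×10^14 = 2.08×10^-3 m = 2.08 mm.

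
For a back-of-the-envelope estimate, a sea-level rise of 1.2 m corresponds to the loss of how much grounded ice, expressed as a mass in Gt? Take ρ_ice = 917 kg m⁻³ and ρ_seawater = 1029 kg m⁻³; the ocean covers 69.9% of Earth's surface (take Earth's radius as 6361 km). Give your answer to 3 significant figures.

Required water volume = Δh × A = 1.2 m × 3.55×10^14 m² = 4.265×10^14 m³.
ρ_w = 1029 kg m⁻³, so the mass of water = 4.265×10^14 m³ × 1029 kg m⁻³ = 4.389×10^17 kg = 4.39×10^5 Gt (and the same mass of ice, by conservation).

≈ 4.39×10^5 Gt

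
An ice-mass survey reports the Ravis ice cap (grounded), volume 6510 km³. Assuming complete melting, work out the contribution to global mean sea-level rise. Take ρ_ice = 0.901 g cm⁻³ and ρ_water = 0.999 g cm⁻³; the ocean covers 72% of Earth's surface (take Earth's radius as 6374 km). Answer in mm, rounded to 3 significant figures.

Ravis: 6510 km³ × (901/999) = 5871 km³ of water.
Spread over 3.68×10^14 m² of ocean, Δh = 5.871×10^12 / 3.68×10^14 = 0.0160 m = 16.0 mm.

≈ 16.0 mm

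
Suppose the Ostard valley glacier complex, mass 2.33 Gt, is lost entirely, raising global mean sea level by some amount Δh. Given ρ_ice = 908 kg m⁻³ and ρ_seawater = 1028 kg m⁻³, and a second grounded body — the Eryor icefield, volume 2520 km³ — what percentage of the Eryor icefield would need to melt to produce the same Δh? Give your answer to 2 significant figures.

Equal sea-level rise means equal mass of meltwater, i.e. equal mass of ice lost.
Ice mass of Ostard: 2.330×10^12 kg; ice mass of Eryor: 2.288×10^15 kg.
Fraction required = 2.330×10^12 / 2.288×10^15 = 1.02×10^-3 → 0.10 %.

≈ 0.10 %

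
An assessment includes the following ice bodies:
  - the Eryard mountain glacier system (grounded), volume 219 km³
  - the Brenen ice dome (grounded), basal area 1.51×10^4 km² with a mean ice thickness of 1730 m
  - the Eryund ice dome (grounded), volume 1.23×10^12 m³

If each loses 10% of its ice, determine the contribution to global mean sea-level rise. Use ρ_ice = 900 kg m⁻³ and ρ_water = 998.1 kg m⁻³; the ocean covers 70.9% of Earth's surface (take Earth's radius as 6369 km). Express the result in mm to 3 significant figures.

≈ 6.88 mm

Eryard: 0.1 × 219 km³ × (900/998.1) = 19.75 km³ of water.
Brenen: ice volume = 1.51×10^4 km² × 1730 m = 2.612×10^4 km³; 0.1 × 2.612×10^4 × (900/998.1) = 2356 km³ of water.
Eryund: 0.1 × 1.23×10^12 m³ × (900/998.1) = 1.109×10^11 m³ of water.
Total added water ≈ 2.486×10^12 m³ over 3.61×10^14 m² → Δh = 6.88×10^-3 m = 6.88 mm.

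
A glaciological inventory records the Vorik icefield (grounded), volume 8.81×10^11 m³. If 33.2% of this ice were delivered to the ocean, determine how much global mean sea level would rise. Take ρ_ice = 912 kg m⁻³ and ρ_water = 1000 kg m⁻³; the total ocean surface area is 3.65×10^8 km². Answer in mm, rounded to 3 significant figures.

Vorik: 0.332 × 8.81×10^11 m³ × (912/1000) = 2.668×10^11 m³ of water.
Spread over 3.65×10^14 m² of ocean, Δh = 2.668×10^11 / 3.65×10^14 = 7.31×10^-4 m = 0.731 mm.

≈ 0.731 mm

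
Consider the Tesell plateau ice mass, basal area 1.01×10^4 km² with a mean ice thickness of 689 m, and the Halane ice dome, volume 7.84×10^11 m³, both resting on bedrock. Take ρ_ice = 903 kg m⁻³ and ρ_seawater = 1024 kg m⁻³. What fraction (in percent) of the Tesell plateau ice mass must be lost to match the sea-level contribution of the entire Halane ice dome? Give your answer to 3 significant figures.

≈ 11.3 %

Equal sea-level rise means equal mass of meltwater, i.e. equal mass of ice lost.
Ice mass of Halane: 7.080×10^14 kg; ice mass of Tesell: 6.284×10^15 kg.
Fraction required = 7.080×10^14 / 6.284×10^15 = 0.113 → 11.3 %.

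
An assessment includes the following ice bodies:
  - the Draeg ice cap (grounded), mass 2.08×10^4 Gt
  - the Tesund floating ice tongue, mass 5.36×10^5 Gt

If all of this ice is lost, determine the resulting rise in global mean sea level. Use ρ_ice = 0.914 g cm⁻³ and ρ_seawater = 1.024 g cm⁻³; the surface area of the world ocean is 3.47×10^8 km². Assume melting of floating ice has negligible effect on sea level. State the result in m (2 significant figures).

Draeg: 2.08×10^4 Gt = 2.080×10^16 kg; dividing by ρ_w = 1.024 g cm⁻³ = 1024 kg m⁻³ gives 2.031×10^13 m³ of water.
The Tesund floating ice tongue is floating and already displaces its own weight of water, so its melt adds essentially nothing to sea level.
Total added water ≈ 2.031×10^13 m³ over 3.47×10^14 m² → Δh = 0.0585 m.

≈ 0.059 m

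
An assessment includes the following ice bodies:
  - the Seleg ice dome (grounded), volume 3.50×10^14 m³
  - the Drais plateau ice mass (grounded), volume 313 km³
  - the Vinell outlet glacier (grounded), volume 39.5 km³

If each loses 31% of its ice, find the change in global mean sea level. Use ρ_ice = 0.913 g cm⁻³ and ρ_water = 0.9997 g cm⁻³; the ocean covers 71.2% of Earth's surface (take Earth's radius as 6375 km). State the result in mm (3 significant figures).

≈ 273 mm

Seleg: 0.31 × 3.50×10^14 m³ × (913/999.7) = 9.909×10^13 m³ of water.
Drais: 0.31 × 313 km³ × (913/999.7) = 88.61 km³ of water.
Vinell: 0.31 × 39.5 km³ × (913/999.7) = 11.18 km³ of water.
Total added water ≈ 9.919×10^13 m³ over 3.64×10^14 m² → Δh = 0.273 m = 273 mm.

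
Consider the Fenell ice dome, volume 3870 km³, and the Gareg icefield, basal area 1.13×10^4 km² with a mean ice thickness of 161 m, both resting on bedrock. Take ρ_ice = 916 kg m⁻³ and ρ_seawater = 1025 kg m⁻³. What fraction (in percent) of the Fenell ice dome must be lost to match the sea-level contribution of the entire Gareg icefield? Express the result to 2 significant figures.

Equal sea-level rise means equal mass of meltwater, i.e. equal mass of ice lost.
Ice mass of Gareg: 1.666×10^15 kg; ice mass of Fenell: 3.545×10^15 kg.
Fraction required = 1.666×10^15 / 3.545×10^15 = 0.470 → 47 %.

≈ 47 %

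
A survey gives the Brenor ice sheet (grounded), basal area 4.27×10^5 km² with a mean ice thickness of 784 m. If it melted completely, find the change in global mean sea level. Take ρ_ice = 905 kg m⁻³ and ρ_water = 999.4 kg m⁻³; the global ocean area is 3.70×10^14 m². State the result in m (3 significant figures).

≈ 0.819 m

Brenor: ice volume = 4.27×10^5 km² × 784 m = 3.348×10^5 km³; 3.348×10^5 × (905/999.4) = 3.031×10^5 km³ of water.
Spread over 3.70×10^14 m² of ocean, Δh = 3.031×10^14 / 3.70×10^14 = 0.819 m.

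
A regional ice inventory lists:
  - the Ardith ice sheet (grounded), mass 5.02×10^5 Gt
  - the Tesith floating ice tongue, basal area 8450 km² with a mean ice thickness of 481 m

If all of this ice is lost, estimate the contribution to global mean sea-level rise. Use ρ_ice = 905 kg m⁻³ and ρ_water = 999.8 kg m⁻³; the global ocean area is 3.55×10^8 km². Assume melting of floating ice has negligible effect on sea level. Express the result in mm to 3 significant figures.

Ardith: 5.02×10^5 Gt = 5.020×10^17 kg; dividing by ρ_w = 999.8 kg m⁻³ gives 5.021×10^14 m³ of water.
The Tesith floating ice tongue is floating and already displaces its own weight of water, so its melt adds essentially nothing to sea level.
Total added water ≈ 5.021×10^14 m³ over 3.55×10^14 m² → Δh = 1.41 m = 1410 mm.

≈ 1410 mm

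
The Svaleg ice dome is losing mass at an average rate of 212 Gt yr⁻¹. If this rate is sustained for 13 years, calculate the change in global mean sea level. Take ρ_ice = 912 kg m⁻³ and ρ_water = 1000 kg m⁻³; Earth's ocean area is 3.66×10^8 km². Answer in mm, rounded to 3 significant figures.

Total mass lost = 212 Gt/yr × 13 yr = 2756 Gt = 2.756×10^15 kg.
ρ_w = 1000 kg m⁻³, so water volume = 2.756×10^15 / 1000 = 2.756×10^12 m³.
Δh = 2.756×10^12 / 3.66×10^14 = 7.53×10^-3 m = 7.53 mm.

≈ 7.53 mm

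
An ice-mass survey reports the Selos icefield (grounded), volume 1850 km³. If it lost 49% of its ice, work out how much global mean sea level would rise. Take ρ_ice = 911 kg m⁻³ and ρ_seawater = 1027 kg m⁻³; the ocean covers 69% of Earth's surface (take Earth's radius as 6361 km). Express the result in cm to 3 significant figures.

≈ 0.229 cm

Selos: 0.49 × 1850 km³ × (911/1027) = 804.1 km³ of water.
Spread over 3.51×10^14 m² of ocean, Δh = 8.041×10^11 / 3.51×10^14 = 2.29×10^-3 m = 0.229 cm.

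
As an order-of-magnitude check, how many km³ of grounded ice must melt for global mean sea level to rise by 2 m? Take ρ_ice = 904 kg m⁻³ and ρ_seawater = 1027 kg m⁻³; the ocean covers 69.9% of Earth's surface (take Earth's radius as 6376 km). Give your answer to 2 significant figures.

Required water volume = Δh × A = 2 m × 3.57×10^14 m² = 7.142×10^14 m³ = 7.142×10^5 km³.
Ice volume = water volume × ρ_w/ρ_ice = 7.142×10^5 × 1027/904 = 8.1×10^5 km³.

≈ 8.1×10^5 km³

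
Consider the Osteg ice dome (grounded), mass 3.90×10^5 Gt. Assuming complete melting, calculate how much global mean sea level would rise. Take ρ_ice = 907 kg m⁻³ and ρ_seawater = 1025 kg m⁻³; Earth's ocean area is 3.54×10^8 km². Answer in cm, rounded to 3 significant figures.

≈ 107 cm

Osteg: 3.90×10^5 Gt = 3.900×10^17 kg; dividing by ρ_w = 1025 kg m⁻³ gives 3.805×10^14 m³ of water.
Spread over 3.54×10^14 m² of ocean, Δh = 3.805×10^14 / 3.54×10^14 = 1.07 m = 107 cm.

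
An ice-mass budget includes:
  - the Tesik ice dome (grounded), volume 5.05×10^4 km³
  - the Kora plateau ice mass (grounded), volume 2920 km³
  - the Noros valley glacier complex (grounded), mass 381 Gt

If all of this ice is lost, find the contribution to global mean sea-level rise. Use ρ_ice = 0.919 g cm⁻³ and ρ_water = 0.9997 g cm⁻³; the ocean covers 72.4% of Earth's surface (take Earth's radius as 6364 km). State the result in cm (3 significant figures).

Tesik: 5.05×10^4 km³ × (919/999.7) = 4.642×10^4 km³ of water.
Kora: 2920 km³ × (919/999.7) = 2684 km³ of water.
Noros: 381 Gt = 3.810×10^14 kg; dividing by ρ_w = 0.9997 g cm⁻³ = 999.7 kg m⁻³ gives 3.811×10^11 m³ of water.
Total added water ≈ 4.949×10^13 m³ over 3.68×10^14 m² → Δh = 0.134 m = 13.4 cm.

≈ 13.4 cm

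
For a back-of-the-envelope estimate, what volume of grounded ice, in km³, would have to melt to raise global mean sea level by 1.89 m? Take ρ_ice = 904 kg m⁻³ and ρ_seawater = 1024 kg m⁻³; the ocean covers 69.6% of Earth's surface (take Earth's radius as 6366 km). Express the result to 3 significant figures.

Required water volume = Δh × A = 1.89 m × 3.54×10^14 m² = 6.699×10^14 m³ = 6.699×10^5 km³.
Ice volume = water volume × ρ_w/ρ_ice = 6.699×10^5 × 1024/904 = 7.59×10^5 km³.

≈ 7.59×10^5 km³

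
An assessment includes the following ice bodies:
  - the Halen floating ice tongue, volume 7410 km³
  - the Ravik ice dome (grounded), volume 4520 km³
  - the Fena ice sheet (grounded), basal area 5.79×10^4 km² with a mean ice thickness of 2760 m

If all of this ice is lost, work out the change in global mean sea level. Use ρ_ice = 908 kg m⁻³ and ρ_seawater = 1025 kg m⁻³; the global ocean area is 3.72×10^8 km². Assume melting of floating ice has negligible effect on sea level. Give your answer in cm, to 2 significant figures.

≈ 39 cm

The Halen floating ice tongue is floating and already displaces its own weight of water, so its melt adds essentially nothing to sea level.
Ravik: 4520 km³ × (908/1025) = 4004 km³ of water.
Fena: ice volume = 5.79×10^4 km² × 2760 m = 1.598×10^5 km³; 1.598×10^5 × (908/1025) = 1.416×10^5 km³ of water.
Total added water ≈ 1.456×10^14 m³ over 3.72×10^14 m² → Δh = 0.391 m = 39 cm.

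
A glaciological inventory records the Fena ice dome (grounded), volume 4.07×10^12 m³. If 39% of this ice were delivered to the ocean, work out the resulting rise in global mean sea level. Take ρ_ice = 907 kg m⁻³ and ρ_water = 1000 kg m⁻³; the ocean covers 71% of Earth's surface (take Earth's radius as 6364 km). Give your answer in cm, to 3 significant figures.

≈ 0.398 cm

Fena: 0.39 × 4.07×10^12 m³ × (907/1000) = 1.440×10^12 m³ of water.
Spread over 3.61×10^14 m² of ocean, Δh = 1.440×10^12 / 3.61×10^14 = 3.98×10^-3 m = 0.398 cm.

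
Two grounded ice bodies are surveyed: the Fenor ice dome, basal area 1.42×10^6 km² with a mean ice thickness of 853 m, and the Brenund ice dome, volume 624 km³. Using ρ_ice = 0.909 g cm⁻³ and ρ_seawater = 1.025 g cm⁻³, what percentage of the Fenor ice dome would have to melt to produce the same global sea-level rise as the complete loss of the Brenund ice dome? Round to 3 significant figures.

≈ 0.0515 %

Equal sea-level rise means equal mass of meltwater, i.e. equal mass of ice lost.
Ice mass of Brenund: 5.672×10^14 kg; ice mass of Fenor: 1.101×10^18 kg.
Fraction required = 5.672×10^14 / 1.101×10^18 = 5.15×10^-4 → 0.0515 %.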